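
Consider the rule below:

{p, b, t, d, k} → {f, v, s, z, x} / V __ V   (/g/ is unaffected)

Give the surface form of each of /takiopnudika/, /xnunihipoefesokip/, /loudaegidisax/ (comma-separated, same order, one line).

/takiopnudika/: /k/ is a stop between vowels /a/ and /i/, so it spirantizes to the fricative [x]. /d/ is a stop between vowels /u/ and /i/, so it spirantizes to the fricative [z]. /k/ is a stop between vowels /i/ and /a/, so it spirantizes to the fricative [x]. → [taxiopnuzixa].
/xnunihipoefesokip/: /p/ is a stop between vowels /i/ and /o/, so it spirantizes to the fricative [f]. /k/ is a stop between vowels /o/ and /i/, so it spirantizes to the fricative [x]. → [xnunihifoefesoxip].
/loudaegidisax/: /d/ is a stop between vowels /u/ and /a/, so it spirantizes to the fricative [z]. /d/ is a stop between vowels /i/ and /i/, so it spirantizes to the fricative [z]. → [louzaegizisax].

taxiopnuzixa, xnunihifoefesoxip, louzaegizisax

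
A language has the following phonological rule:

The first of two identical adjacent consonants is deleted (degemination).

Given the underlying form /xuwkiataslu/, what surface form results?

xuwkiataslu

No segment of /xuwkiataslu/ meets the structural description of the rule, so the form surfaces unchanged.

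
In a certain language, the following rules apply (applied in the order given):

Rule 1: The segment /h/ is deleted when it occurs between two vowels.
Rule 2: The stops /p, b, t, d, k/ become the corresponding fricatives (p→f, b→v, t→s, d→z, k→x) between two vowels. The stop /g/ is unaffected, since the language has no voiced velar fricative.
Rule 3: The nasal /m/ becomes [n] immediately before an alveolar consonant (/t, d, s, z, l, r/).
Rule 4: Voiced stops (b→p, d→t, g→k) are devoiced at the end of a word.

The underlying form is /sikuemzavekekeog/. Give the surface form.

Rule 1 (intervocalic h-deletion): no segment meets the environment; /sikuemzavekekeog/ is unchanged.
Rule 2 (intervocalic spirantization): /k/ is a stop between vowels /i/ and /u/, so it spirantizes to the fricative [x]. /k/ is a stop between vowels /e/ and /e/, so it spirantizes to the fricative [x]. /k/ is a stop between vowels /e/ and /e/, so it spirantizes to the fricative [x]. /sikuemzavekekeog/ → sixuemzavexexeog.
Rule 3 (nasal place assimilation): /m/ precedes the alveolar consonant /z/, so it assimilates in place to [n]. /sixuemzavexexeog/ → sixuenzavexexeog.
Rule 4 (final devoicing): /g/ is a voiced stop in word-final position, so it devoices to [k]. /sixuenzavexexeog/ → sixuenzavexexeok.

sixuenzavexexeok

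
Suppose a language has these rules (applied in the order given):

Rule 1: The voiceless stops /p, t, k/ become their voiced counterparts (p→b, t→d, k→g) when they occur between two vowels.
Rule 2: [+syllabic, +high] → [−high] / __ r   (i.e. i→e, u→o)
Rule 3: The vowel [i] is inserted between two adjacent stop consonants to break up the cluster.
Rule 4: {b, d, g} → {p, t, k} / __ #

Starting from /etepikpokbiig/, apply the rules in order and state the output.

Rule 1 (intervocalic voicing): /t/ is a voiceless stop between vowels /e/ and /e/, so it voices to [d]. /p/ is a voiceless stop between vowels /e/ and /i/, so it voices to [b]. /etepikpokbiig/ → edebikpokbiig.
Rule 2 (pre-rhotic lowering): no segment meets the environment; /edebikpokbiig/ is unchanged.
Rule 3 (stop-cluster i-epenthesis): /k/ and /p/ form a stop–stop cluster, so [i] is inserted between them. /k/ and /b/ form a stop–stop cluster, so [i] is inserted between them. /edebikpokbiig/ → edebikipokibiig.
Rule 4 (final devoicing): /g/ is a voiced stop in word-final position, so it devoices to [k]. /edebikipokibiig/ → edebikipokibiik.

edebikipokibiik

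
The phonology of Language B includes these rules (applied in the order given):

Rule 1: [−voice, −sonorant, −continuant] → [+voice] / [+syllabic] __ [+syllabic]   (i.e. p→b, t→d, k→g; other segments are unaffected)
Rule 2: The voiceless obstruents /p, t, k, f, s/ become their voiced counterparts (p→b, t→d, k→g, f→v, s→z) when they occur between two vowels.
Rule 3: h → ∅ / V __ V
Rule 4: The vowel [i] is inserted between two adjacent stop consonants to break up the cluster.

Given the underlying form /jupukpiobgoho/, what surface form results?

jubukipiobigoo

Rule 1 (intervocalic voicing): /p/ is a voiceless stop between vowels /u/ and /u/, so it voices to [b]. /jupukpiobgoho/ → jubukpiobgoho.
Rule 2 (intervocalic voicing): no segment meets the environment; /jubukpiobgoho/ is unchanged.
Rule 3 (intervocalic h-deletion): /h/ occurs between vowels /o/ and /o/, so it deletes. /jubukpiobgoho/ → jubukpiobgoo.
Rule 4 (stop-cluster i-epenthesis): /k/ and /p/ form a stop–stop cluster, so [i] is inserted between them. /b/ and /g/ form a stop–stop cluster, so [i] is inserted between them. /jubukpiobgoo/ → jubukipiobigoo.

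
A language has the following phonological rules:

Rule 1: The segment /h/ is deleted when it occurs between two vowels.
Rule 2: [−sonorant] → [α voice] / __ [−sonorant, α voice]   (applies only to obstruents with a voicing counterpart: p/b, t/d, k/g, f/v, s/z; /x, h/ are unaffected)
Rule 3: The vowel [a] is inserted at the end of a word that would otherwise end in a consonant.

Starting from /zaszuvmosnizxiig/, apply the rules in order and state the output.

zazzuvmosnisxiiga

Rule 1 (intervocalic h-deletion): no segment meets the environment; /zaszuvmosnizxiig/ is unchanged.
Rule 2 (regressive voicing assimilation): /s/ precedes the voiced obstruent /z/, so it voices to [z] by assimilation. /z/ precedes the voiceless obstruent /x/, so it devoices to [s] by assimilation. /zaszuvmosnizxiig/ → zazzuvmosnisxiig.
Rule 3 (final a-epenthesis): the form ends in the consonant /g/, so [a] is inserted word-finally. /zazzuvmosnisxiig/ → zazzuvmosnisxiiga.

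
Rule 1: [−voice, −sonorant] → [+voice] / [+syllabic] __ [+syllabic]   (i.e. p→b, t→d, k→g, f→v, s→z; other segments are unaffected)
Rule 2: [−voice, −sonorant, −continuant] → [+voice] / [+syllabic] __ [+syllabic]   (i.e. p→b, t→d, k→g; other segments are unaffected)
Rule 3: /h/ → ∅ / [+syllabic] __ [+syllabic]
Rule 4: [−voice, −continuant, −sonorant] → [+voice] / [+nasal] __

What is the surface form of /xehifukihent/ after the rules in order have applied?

Rule 1 (intervocalic voicing): /f/ is a voiceless obstruent between vowels /i/ and /u/, so it voices to [v]. /k/ is a voiceless obstruent between vowels /u/ and /i/, so it voices to [g]. /xehifukihent/ → xehivugihent.
Rule 2 (intervocalic voicing): no segment meets the environment; /xehivugihent/ is unchanged.
Rule 3 (intervocalic h-deletion): /h/ occurs between vowels /e/ and /i/, so it deletes. /h/ occurs between vowels /i/ and /e/, so it deletes. /xehivugihent/ → xeivugient.
Rule 4 (post-nasal voicing): /t/ is a voiceless stop immediately after the nasal /n/, so it voices to [d]. /xeivugient/ → xeivugiend.

xeivugiend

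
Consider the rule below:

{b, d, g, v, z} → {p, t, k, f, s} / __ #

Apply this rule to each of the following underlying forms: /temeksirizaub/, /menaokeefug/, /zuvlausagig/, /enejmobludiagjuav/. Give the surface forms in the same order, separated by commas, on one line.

temeksirizaup, menaokeefuk, zuvlausagik, enejmobludiagjuaf

/temeksirizaub/: /b/ is a voiced obstruent in word-final position, so it devoices to [p]. → [temeksirizaup].
/menaokeefug/: /g/ is a voiced obstruent in word-final position, so it devoices to [k]. → [menaokeefuk].
/zuvlausagig/: /g/ is a voiced obstruent in word-final position, so it devoices to [k]. → [zuvlausagik].
/enejmobludiagjuav/: /v/ is a voiced obstruent in word-final position, so it devoices to [f]. → [enejmobludiagjuaf].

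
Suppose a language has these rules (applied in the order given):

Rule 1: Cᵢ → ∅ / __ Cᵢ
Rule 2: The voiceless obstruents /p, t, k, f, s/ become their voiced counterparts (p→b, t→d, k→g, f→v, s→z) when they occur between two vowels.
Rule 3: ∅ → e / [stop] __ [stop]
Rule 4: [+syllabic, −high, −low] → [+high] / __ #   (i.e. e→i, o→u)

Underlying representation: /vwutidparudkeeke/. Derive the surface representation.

Rule 1 (degemination): no segment meets the environment; /vwutidparudkeeke/ is unchanged.
Rule 2 (intervocalic voicing): /t/ is a voiceless obstruent between vowels /u/ and /i/, so it voices to [d]. /k/ is a voiceless obstruent between vowels /e/ and /e/, so it voices to [g]. /vwutidparudkeeke/ → vwudidparudkeege.
Rule 3 (stop-cluster e-epenthesis): /d/ and /p/ form a stop–stop cluster, so [e] is inserted between them. /d/ and /k/ form a stop–stop cluster, so [e] is inserted between them. /vwudidparudkeege/ → vwudideparudekeege.
Rule 4 (final vowel raising): /e/ is a mid vowel in word-final position, so it raises to [i]. /vwudideparudekeege/ → vwudideparudekeegi.

vwudideparudekeegi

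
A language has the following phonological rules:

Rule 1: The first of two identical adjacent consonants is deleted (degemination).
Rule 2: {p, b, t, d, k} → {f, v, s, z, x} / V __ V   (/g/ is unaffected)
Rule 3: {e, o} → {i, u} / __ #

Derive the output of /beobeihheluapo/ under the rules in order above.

beoveiheluafu

Rule 1 (degemination): /hh/ is a geminate; the first /h/ deletes. /beobeihheluapo/ → beobeiheluapo.
Rule 2 (intervocalic spirantization): /b/ is a stop between vowels /o/ and /e/, so it spirantizes to the fricative [v]. /p/ is a stop between vowels /a/ and /o/, so it spirantizes to the fricative [f]. /beobeiheluapo/ → beoveiheluafo.
Rule 3 (final vowel raising): /o/ is a mid vowel in word-final position, so it raises to [u]. /beoveiheluafo/ → beoveiheluafu.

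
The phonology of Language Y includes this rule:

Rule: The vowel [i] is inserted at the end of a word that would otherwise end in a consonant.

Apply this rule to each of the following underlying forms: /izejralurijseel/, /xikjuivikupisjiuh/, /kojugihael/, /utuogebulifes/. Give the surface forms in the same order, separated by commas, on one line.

/izejralurijseel/: the form ends in the consonant /l/, so [i] is inserted word-finally. → [izejralurijseeli].
/xikjuivikupisjiuh/: the form ends in the consonant /h/, so [i] is inserted word-finally. → [xikjuivikupisjiuhi].
/kojugihael/: the form ends in the consonant /l/, so [i] is inserted word-finally. → [kojugihaeli].
/utuogebulifes/: the form ends in the consonant /s/, so [i] is inserted word-finally. → [utuogebulifesi].

izejralurijseeli, xikjuivikupisjiuhi, kojugihaeli, utuogebulifesi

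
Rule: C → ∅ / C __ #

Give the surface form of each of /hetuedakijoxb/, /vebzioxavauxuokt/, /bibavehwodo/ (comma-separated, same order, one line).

/hetuedakijoxb/: /b/ is the second consonant of a word-final cluster /xb/, so it deletes. → [hetuedakijox].
/vebzioxavauxuokt/: /t/ is the second consonant of a word-final cluster /kt/, so it deletes. → [vebzioxavauxuok].
/bibavehwodo/: the rule's environment is not met; surfaces unchanged as [bibavehwodo].

hetuedakijox, vebzioxavauxuok, bibavehwodo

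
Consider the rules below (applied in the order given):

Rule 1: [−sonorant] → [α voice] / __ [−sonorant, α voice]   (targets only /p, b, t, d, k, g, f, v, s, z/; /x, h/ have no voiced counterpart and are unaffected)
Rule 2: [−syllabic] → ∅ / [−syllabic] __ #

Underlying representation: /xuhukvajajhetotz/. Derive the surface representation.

Rule 1 (regressive voicing assimilation): /k/ precedes the voiced obstruent /v/, so it voices to [g] by assimilation. /t/ precedes the voiced obstruent /z/, so it voices to [d] by assimilation. /xuhukvajajhetotz/ → xuhugvajajhetodz.
Rule 2 (final cluster simplification): /z/ is the second consonant of a word-final cluster /dz/, so it deletes. /xuhugvajajhetodz/ → xuhugvajajhetod.

xuhugvajajhetod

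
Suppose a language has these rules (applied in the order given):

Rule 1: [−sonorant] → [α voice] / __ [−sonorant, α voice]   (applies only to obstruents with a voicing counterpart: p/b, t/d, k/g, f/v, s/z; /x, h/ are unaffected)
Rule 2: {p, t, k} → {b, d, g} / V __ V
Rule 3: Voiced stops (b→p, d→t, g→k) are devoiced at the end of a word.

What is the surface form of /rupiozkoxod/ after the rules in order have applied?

rubioskoxot

Rule 1 (regressive voicing assimilation): /z/ precedes the voiceless obstruent /k/, so it devoices to [s] by assimilation. /rupiozkoxod/ → rupioskoxod.
Rule 2 (intervocalic voicing): /p/ is a voiceless stop between vowels /u/ and /i/, so it voices to [b]. /rupioskoxod/ → rubioskoxod.
Rule 3 (final devoicing): /d/ is a voiced stop in word-final position, so it devoices to [t]. /rubioskoxod/ → rubioskoxot.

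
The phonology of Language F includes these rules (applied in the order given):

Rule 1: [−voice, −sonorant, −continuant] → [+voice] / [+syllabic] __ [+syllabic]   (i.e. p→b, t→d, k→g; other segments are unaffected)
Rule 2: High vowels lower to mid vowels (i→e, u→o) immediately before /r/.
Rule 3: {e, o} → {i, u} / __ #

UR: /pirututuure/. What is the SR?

Rule 1 (intervocalic voicing): /t/ is a voiceless stop between vowels /u/ and /u/, so it voices to [d]. /t/ is a voiceless stop between vowels /u/ and /u/, so it voices to [d]. /pirututuure/ → pirududuure.
Rule 2 (pre-rhotic lowering): /i/ is a high vowel immediately before /r/, so it lowers to [e]. /u/ is a high vowel immediately before /r/, so it lowers to [o]. /pirududuure/ → perududuore.
Rule 3 (final vowel raising): /e/ is a mid vowel in word-final position, so it raises to [i]. /perududuore/ → perududuori.

perududuori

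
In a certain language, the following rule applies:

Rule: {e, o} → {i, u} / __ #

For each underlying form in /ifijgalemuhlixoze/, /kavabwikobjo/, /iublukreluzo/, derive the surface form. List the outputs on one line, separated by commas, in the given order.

ifijgalemuhlixozi, kavabwikobju, iublukreluzu

/ifijgalemuhlixoze/: /e/ is a mid vowel in word-final position, so it raises to [i]. → [ifijgalemuhlixozi].
/kavabwikobjo/: /o/ is a mid vowel in word-final position, so it raises to [u]. → [kavabwikobju].
/iublukreluzo/: /o/ is a mid vowel in word-final position, so it raises to [u]. → [iublukreluzu].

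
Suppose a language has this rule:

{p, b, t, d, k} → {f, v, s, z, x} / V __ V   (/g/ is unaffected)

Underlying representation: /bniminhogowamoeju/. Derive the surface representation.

No segment of /bniminhogowamoeju/ meets the structural description of the rule, so the form surfaces unchanged.

bniminhogowamoeju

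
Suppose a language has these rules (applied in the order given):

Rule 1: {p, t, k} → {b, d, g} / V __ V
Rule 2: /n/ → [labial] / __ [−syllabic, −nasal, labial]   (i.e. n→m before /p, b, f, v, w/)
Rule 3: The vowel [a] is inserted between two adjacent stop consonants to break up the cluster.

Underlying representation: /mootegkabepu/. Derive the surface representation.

moodegakabebu

Rule 1 (intervocalic voicing): /t/ is a voiceless stop between vowels /o/ and /e/, so it voices to [d]. /p/ is a voiceless stop between vowels /e/ and /u/, so it voices to [b]. /mootegkabepu/ → moodegkabebu.
Rule 2 (nasal place assimilation): no segment meets the environment; /moodegkabebu/ is unchanged.
Rule 3 (stop-cluster a-epenthesis): /g/ and /k/ form a stop–stop cluster, so [a] is inserted between them. /moodegkabebu/ → moodegakabebu.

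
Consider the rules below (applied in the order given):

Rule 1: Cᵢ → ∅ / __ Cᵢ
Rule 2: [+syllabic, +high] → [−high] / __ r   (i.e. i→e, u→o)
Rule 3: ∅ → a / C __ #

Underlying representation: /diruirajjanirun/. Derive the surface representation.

deruerajaneruna

Rule 1 (degemination): /jj/ is a geminate; the first /j/ deletes. /diruirajjanirun/ → diruirajanirun.
Rule 2 (pre-rhotic lowering): /i/ is a high vowel immediately before /r/, so it lowers to [e]. /i/ is a high vowel immediately before /r/, so it lowers to [e]. /i/ is a high vowel immediately before /r/, so it lowers to [e]. /diruirajanirun/ → deruerajanerun.
Rule 3 (final a-epenthesis): the form ends in the consonant /n/, so [a] is inserted word-finally. /deruerajanerun/ → deruerajaneruna.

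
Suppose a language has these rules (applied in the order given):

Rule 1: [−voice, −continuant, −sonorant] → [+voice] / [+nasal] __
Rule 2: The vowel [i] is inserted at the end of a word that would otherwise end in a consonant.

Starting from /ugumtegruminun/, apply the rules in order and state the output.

ugumdegruminuni

Rule 1 (post-nasal voicing): /t/ is a voiceless stop immediately after the nasal /m/, so it voices to [d]. /ugumtegruminun/ → ugumdegruminun.
Rule 2 (final i-epenthesis): the form ends in the consonant /n/, so [i] is inserted word-finally. /ugumdegruminun/ → ugumdegruminuni.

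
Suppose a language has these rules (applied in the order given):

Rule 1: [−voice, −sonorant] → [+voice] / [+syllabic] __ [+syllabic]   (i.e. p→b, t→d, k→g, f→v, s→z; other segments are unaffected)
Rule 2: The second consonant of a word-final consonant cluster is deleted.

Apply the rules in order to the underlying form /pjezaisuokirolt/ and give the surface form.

pjezaizuogirol

Rule 1 (intervocalic voicing): /s/ is a voiceless obstruent between vowels /i/ and /u/, so it voices to [z]. /k/ is a voiceless obstruent between vowels /o/ and /i/, so it voices to [g]. /pjezaisuokirolt/ → pjezaizuogirolt.
Rule 2 (final cluster simplification): /t/ is the second consonant of a word-final cluster /lt/, so it deletes. /pjezaizuogirolt/ → pjezaizuogirol.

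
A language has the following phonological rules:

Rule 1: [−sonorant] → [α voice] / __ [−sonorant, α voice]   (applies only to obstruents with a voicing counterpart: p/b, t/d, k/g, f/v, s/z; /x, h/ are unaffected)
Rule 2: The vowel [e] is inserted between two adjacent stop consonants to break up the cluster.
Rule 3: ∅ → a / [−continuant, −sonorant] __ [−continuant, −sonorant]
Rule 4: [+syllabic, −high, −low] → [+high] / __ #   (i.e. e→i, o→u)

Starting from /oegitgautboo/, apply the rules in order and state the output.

oegidegaudebou

Rule 1 (regressive voicing assimilation): /t/ precedes the voiced obstruent /g/, so it voices to [d] by assimilation. /t/ precedes the voiced obstruent /b/, so it voices to [d] by assimilation. /oegitgautboo/ → oegidgaudboo.
Rule 2 (stop-cluster e-epenthesis): /d/ and /g/ form a stop–stop cluster, so [e] is inserted between them. /d/ and /b/ form a stop–stop cluster, so [e] is inserted between them. /oegidgaudboo/ → oegidegaudeboo.
Rule 3 (stop-cluster a-epenthesis): no segment meets the environment; /oegidegaudeboo/ is unchanged.
Rule 4 (final vowel raising): /o/ is a mid vowel in word-final position, so it raises to [u]. /oegidegaudeboo/ → oegidegaudebou.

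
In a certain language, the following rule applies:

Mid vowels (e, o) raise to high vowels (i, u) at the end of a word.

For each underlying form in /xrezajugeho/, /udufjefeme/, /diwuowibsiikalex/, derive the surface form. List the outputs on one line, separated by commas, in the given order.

/xrezajugeho/: /o/ is a mid vowel in word-final position, so it raises to [u]. → [xrezajugehu].
/udufjefeme/: /e/ is a mid vowel in word-final position, so it raises to [i]. → [udufjefemi].
/diwuowibsiikalex/: the rule's environment is not met; surfaces unchanged as [diwuowibsiikalex].

xrezajugehu, udufjefemi, diwuowibsiikalex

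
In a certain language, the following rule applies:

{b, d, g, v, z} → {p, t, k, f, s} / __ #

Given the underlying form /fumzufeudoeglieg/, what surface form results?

/g/ is a voiced obstruent in word-final position, so it devoices to [k].
The other instances of /z/, /d/, /g/ do not occur in the required environment and remain unchanged.
Surface form: [fumzufeudoegliek].

fumzufeudoegliek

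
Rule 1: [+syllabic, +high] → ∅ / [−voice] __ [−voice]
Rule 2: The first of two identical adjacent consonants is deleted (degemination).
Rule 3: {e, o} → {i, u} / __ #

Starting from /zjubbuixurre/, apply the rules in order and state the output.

zjubuixuri

Rule 1 (high vowel syncope): no segment meets the environment; /zjubbuixurre/ is unchanged.
Rule 2 (degemination): /bb/ is a geminate; the first /b/ deletes. /rr/ is a geminate; the first /r/ deletes. /zjubbuixurre/ → zjubuixure.
Rule 3 (final vowel raising): /e/ is a mid vowel in word-final position, so it raises to [i]. /zjubuixure/ → zjubuixuri.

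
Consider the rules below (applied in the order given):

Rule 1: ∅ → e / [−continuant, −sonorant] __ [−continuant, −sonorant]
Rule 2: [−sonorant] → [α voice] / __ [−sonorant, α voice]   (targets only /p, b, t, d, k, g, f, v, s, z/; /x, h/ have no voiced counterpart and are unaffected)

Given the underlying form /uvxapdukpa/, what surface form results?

ufxapedukepa

Rule 1 (stop-cluster e-epenthesis): /p/ and /d/ form a stop–stop cluster, so [e] is inserted between them. /k/ and /p/ form a stop–stop cluster, so [e] is inserted between them. /uvxapdukpa/ → uvxapedukepa.
Rule 2 (regressive voicing assimilation): /v/ precedes the voiceless obstruent /x/, so it devoices to [f] by assimilation. /uvxapedukepa/ → ufxapedukepa.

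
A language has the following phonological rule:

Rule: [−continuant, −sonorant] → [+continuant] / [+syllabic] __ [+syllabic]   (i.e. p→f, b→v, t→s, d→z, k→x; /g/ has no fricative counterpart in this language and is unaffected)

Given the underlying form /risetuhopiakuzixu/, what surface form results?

risesuhofiaxuzixu

/t/ is a stop between vowels /e/ and /u/, so it spirantizes to the fricative [s].
/p/ is a stop between vowels /o/ and /i/, so it spirantizes to the fricative [f].
/k/ is a stop between vowels /a/ and /u/, so it spirantizes to the fricative [x].
Surface form: [risesuhofiaxuzixu].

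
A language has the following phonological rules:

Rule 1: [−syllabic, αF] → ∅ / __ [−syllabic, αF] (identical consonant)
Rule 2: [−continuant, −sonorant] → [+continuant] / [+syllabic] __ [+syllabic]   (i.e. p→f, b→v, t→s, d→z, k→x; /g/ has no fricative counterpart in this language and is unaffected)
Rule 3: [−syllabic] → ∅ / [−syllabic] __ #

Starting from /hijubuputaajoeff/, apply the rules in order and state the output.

hijuvufusaajoef

Rule 1 (degemination): /ff/ is a geminate; the first /f/ deletes. /hijubuputaajoeff/ → hijubuputaajoef.
Rule 2 (intervocalic spirantization): /b/ is a stop between vowels /u/ and /u/, so it spirantizes to the fricative [v]. /p/ is a stop between vowels /u/ and /u/, so it spirantizes to the fricative [f]. /t/ is a stop between vowels /u/ and /a/, so it spirantizes to the fricative [s]. /hijubuputaajoef/ → hijuvufusaajoef.
Rule 3 (final cluster simplification): no segment meets the environment; /hijuvufusaajoef/ is unchanged.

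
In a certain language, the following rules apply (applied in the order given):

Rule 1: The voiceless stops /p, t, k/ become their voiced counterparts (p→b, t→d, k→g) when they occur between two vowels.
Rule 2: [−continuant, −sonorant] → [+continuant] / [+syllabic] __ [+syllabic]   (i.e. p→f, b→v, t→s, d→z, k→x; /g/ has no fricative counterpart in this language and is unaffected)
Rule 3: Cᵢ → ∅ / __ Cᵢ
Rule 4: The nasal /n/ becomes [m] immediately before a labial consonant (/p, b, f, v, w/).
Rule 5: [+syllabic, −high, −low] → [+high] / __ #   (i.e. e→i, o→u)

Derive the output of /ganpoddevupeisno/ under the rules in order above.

Rule 1 (intervocalic voicing): /p/ is a voiceless stop between vowels /u/ and /e/, so it voices to [b]. /ganpoddevupeisno/ → ganpoddevubeisno.
Rule 2 (intervocalic spirantization): /b/ is a stop between vowels /u/ and /e/, so it spirantizes to the fricative [v]. /ganpoddevubeisno/ → ganpoddevuveisno.
Rule 3 (degemination): /dd/ is a geminate; the first /d/ deletes. /ganpoddevuveisno/ → ganpodevuveisno.
Rule 4 (nasal place assimilation): /n/ precedes the labial consonant /p/, so it assimilates in place to [m]. /ganpodevuveisno/ → gampodevuveisno.
Rule 5 (final vowel raising): /o/ is a mid vowel in word-final position, so it raises to [u]. /gampodevuveisno/ → gampodevuveisnu.

gampodevuveisnu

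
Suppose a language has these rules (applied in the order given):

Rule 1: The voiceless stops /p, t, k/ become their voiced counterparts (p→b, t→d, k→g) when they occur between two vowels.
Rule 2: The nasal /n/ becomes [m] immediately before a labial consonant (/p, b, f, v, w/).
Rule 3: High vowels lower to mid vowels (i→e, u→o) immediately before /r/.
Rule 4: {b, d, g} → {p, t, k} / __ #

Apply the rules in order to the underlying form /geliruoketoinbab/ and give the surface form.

Rule 1 (intervocalic voicing): /k/ is a voiceless stop between vowels /o/ and /e/, so it voices to [g]. /t/ is a voiceless stop between vowels /e/ and /o/, so it voices to [d]. /geliruoketoinbab/ → geliruogedoinbab.
Rule 2 (nasal place assimilation): /n/ precedes the labial consonant /b/, so it assimilates in place to [m]. /geliruogedoinbab/ → geliruogedoimbab.
Rule 3 (pre-rhotic lowering): /i/ is a high vowel immediately before /r/, so it lowers to [e]. /geliruogedoimbab/ → geleruogedoimbab.
Rule 4 (final devoicing): /b/ is a voiced stop in word-final position, so it devoices to [p]. /geleruogedoimbab/ → geleruogedoimbap.

geleruogedoimbap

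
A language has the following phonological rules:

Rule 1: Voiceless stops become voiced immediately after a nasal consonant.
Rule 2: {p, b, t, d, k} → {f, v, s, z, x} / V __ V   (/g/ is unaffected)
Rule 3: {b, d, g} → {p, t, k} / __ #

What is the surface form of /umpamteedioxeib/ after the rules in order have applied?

umbamdeezioxeip

Rule 1 (post-nasal voicing): /p/ is a voiceless stop immediately after the nasal /m/, so it voices to [b]. /t/ is a voiceless stop immediately after the nasal /m/, so it voices to [d]. /umpamteedioxeib/ → umbamdeedioxeib.
Rule 2 (intervocalic spirantization): /d/ is a stop between vowels /e/ and /i/, so it spirantizes to the fricative [z]. /umbamdeedioxeib/ → umbamdeezioxeib.
Rule 3 (final devoicing): /b/ is a voiced stop in word-final position, so it devoices to [p]. /umbamdeezioxeib/ → umbamdeezioxeip.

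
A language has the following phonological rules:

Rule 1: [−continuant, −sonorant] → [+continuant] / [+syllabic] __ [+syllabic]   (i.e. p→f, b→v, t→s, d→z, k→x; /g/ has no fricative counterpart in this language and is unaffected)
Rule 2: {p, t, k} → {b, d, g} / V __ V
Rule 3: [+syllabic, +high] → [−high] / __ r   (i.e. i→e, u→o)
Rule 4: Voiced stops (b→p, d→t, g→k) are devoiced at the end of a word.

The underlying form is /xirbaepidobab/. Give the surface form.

xerbaefizovap

Rule 1 (intervocalic spirantization): /p/ is a stop between vowels /e/ and /i/, so it spirantizes to the fricative [f]. /d/ is a stop between vowels /i/ and /o/, so it spirantizes to the fricative [z]. /b/ is a stop between vowels /o/ and /a/, so it spirantizes to the fricative [v]. /xirbaepidobab/ → xirbaefizovab.
Rule 2 (intervocalic voicing): no segment meets the environment; /xirbaefizovab/ is unchanged.
Rule 3 (pre-rhotic lowering): /i/ is a high vowel immediately before /r/, so it lowers to [e]. /xirbaefizovab/ → xerbaefizovab.
Rule 4 (final devoicing): /b/ is a voiced stop in word-final position, so it devoices to [p]. /xerbaefizovab/ → xerbaefizovap.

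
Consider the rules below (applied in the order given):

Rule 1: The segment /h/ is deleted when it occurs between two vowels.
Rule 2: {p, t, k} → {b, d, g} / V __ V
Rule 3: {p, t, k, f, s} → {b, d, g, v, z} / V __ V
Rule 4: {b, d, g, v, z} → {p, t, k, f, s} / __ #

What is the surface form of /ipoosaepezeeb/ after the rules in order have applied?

iboozaebezeep

Rule 1 (intervocalic h-deletion): no segment meets the environment; /ipoosaepezeeb/ is unchanged.
Rule 2 (intervocalic voicing): /p/ is a voiceless stop between vowels /i/ and /o/, so it voices to [b]. /p/ is a voiceless stop between vowels /e/ and /e/, so it voices to [b]. /ipoosaepezeeb/ → iboosaebezeeb.
Rule 3 (intervocalic voicing): /s/ is a voiceless obstruent between vowels /o/ and /a/, so it voices to [z]. /iboosaebezeeb/ → iboozaebezeeb.
Rule 4 (final devoicing): /b/ is a voiced obstruent in word-final position, so it devoices to [p]. /iboozaebezeeb/ → iboozaebezeep.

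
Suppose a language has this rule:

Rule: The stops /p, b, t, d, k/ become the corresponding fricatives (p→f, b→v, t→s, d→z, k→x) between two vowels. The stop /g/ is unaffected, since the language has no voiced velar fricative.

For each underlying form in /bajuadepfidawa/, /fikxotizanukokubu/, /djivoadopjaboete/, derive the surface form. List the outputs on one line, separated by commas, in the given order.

/bajuadepfidawa/: /d/ is a stop between vowels /a/ and /e/, so it spirantizes to the fricative [z]. /d/ is a stop between vowels /i/ and /a/, so it spirantizes to the fricative [z]. → [bajuazepfizawa].
/fikxotizanukokubu/: /t/ is a stop between vowels /o/ and /i/, so it spirantizes to the fricative [s]. /k/ is a stop between vowels /u/ and /o/, so it spirantizes to the fricative [x]. /k/ is a stop between vowels /o/ and /u/, so it spirantizes to the fricative [x]. /b/ is a stop between vowels /u/ and /u/, so it spirantizes to the fricative [v]. → [fikxosizanuxoxuvu].
/djivoadopjaboete/: /d/ is a stop between vowels /a/ and /o/, so it spirantizes to the fricative [z]. /b/ is a stop between vowels /a/ and /o/, so it spirantizes to the fricative [v]. /t/ is a stop between vowels /e/ and /e/, so it spirantizes to the fricative [s]. → [djivoazopjavoese].

bajuazepfizawa, fikxosizanuxoxuvu, djivoazopjavoese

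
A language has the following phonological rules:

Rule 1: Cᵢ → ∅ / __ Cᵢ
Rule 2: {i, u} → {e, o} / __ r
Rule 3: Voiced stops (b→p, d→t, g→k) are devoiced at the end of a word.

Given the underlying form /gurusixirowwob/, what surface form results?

Rule 1 (degemination): /ww/ is a geminate; the first /w/ deletes. /gurusixirowwob/ → gurusixirowob.
Rule 2 (pre-rhotic lowering): /u/ is a high vowel immediately before /r/, so it lowers to [o]. /i/ is a high vowel immediately before /r/, so it lowers to [e]. /gurusixirowob/ → gorusixerowob.
Rule 3 (final devoicing): /b/ is a voiced stop in word-final position, so it devoices to [p]. /gorusixerowob/ → gorusixerowop.

gorusixerowop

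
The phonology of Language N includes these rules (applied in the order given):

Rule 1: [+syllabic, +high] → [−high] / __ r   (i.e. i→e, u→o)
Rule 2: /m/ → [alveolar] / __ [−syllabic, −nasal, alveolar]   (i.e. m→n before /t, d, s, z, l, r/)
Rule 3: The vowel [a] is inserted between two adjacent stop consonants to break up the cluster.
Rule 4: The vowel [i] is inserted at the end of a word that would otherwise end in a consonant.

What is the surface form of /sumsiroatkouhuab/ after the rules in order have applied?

Rule 1 (pre-rhotic lowering): /i/ is a high vowel immediately before /r/, so it lowers to [e]. /sumsiroatkouhuab/ → sumseroatkouhuab.
Rule 2 (nasal place assimilation): /m/ precedes the alveolar consonant /s/, so it assimilates in place to [n]. /sumseroatkouhuab/ → sunseroatkouhuab.
Rule 3 (stop-cluster a-epenthesis): /t/ and /k/ form a stop–stop cluster, so [a] is inserted between them. /sunseroatkouhuab/ → sunseroatakouhuab.
Rule 4 (final i-epenthesis): the form ends in the consonant /b/, so [i] is inserted word-finally. /sunseroatakouhuab/ → sunseroatakouhuabi.

sunseroatakouhuabi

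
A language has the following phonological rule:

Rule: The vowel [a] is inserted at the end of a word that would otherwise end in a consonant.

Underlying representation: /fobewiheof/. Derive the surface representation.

the form ends in the consonant /f/, so [a] is inserted word-finally.
Surface form: [fobewiheofa].

fobewiheofa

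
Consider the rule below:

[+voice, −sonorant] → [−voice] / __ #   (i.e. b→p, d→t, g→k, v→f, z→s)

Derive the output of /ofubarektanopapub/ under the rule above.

/b/ is a voiced obstruent in word-final position, so it devoices to [p].
The other instance of /b/ does not occur in the required environment and remains unchanged.
Surface form: [ofubarektanopapup].

ofubarektanopapup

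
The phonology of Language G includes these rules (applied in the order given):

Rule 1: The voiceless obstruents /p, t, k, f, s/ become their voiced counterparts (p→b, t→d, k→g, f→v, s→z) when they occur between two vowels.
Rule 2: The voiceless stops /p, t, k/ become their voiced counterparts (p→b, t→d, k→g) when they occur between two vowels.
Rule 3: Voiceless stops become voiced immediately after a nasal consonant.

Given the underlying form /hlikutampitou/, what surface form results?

Rule 1 (intervocalic voicing): /k/ is a voiceless obstruent between vowels /i/ and /u/, so it voices to [g]. /t/ is a voiceless obstruent between vowels /u/ and /a/, so it voices to [d]. /t/ is a voiceless obstruent between vowels /i/ and /o/, so it voices to [d]. /hlikutampitou/ → hligudampidou.
Rule 2 (intervocalic voicing): no segment meets the environment; /hligudampidou/ is unchanged.
Rule 3 (post-nasal voicing): /p/ is a voiceless stop immediately after the nasal /m/, so it voices to [b]. /hligudampidou/ → hligudambidou.

hligudambidou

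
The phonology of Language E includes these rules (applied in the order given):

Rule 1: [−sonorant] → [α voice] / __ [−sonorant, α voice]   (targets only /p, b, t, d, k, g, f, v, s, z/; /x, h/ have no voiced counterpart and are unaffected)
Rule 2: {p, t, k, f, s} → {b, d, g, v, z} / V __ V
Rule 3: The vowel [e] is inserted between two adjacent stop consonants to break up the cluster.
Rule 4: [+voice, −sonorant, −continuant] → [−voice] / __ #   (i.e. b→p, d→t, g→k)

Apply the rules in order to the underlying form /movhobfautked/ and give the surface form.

mofhopfauteket

Rule 1 (regressive voicing assimilation): /v/ precedes the voiceless obstruent /h/, so it devoices to [f] by assimilation. /b/ precedes the voiceless obstruent /f/, so it devoices to [p] by assimilation. /movhobfautked/ → mofhopfautked.
Rule 2 (intervocalic voicing): no segment meets the environment; /mofhopfautked/ is unchanged.
Rule 3 (stop-cluster e-epenthesis): /t/ and /k/ form a stop–stop cluster, so [e] is inserted between them. /mofhopfautked/ → mofhopfauteked.
Rule 4 (final devoicing): /d/ is a voiced stop in word-final position, so it devoices to [t]. /mofhopfauteked/ → mofhopfauteket.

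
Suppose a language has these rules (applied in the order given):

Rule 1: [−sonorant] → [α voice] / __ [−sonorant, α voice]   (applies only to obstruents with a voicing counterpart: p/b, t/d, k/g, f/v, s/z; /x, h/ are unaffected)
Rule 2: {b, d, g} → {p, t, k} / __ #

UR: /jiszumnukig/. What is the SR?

Rule 1 (regressive voicing assimilation): /s/ precedes the voiced obstruent /z/, so it voices to [z] by assimilation. /jiszumnukig/ → jizzumnukig.
Rule 2 (final devoicing): /g/ is a voiced stop in word-final position, so it devoices to [k]. /jizzumnukig/ → jizzumnukik.

jizzumnukik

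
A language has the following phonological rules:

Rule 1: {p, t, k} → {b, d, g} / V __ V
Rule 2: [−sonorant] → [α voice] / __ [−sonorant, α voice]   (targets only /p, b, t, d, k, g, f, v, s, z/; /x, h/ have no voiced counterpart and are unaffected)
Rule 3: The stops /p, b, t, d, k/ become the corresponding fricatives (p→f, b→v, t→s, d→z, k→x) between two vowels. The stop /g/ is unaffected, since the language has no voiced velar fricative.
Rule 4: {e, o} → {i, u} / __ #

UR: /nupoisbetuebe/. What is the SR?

Rule 1 (intervocalic voicing): /p/ is a voiceless stop between vowels /u/ and /o/, so it voices to [b]. /t/ is a voiceless stop between vowels /e/ and /u/, so it voices to [d]. /nupoisbetuebe/ → nuboisbeduebe.
Rule 2 (regressive voicing assimilation): /s/ precedes the voiced obstruent /b/, so it voices to [z] by assimilation. /nuboisbeduebe/ → nuboizbeduebe.
Rule 3 (intervocalic spirantization): /b/ is a stop between vowels /u/ and /o/, so it spirantizes to the fricative [v]. /d/ is a stop between vowels /e/ and /u/, so it spirantizes to the fricative [z]. /b/ is a stop between vowels /e/ and /e/, so it spirantizes to the fricative [v]. /nuboizbeduebe/ → nuvoizbezueve.
Rule 4 (final vowel raising): /e/ is a mid vowel in word-final position, so it raises to [i]. /nuvoizbezueve/ → nuvoizbezuevi.

nuvoizbezuevi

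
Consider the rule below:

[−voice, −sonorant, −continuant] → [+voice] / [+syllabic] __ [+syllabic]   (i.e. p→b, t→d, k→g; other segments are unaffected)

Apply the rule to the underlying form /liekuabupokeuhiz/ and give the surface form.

lieguabubogeuhiz

/k/ is a voiceless stop between vowels /e/ and /u/, so it voices to [g].
/p/ is a voiceless stop between vowels /u/ and /o/, so it voices to [b].
/k/ is a voiceless stop between vowels /o/ and /e/, so it voices to [g].
Surface form: [lieguabubogeuhiz].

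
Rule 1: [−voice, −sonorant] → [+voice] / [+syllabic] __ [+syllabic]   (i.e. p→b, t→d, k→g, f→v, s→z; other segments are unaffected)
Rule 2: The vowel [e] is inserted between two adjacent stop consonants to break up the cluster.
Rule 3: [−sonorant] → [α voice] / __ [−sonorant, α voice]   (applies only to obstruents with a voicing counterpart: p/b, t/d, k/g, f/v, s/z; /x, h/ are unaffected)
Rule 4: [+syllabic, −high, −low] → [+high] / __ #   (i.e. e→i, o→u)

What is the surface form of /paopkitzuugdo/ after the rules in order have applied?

Rule 1 (intervocalic voicing): no segment meets the environment; /paopkitzuugdo/ is unchanged.
Rule 2 (stop-cluster e-epenthesis): /p/ and /k/ form a stop–stop cluster, so [e] is inserted between them. /g/ and /d/ form a stop–stop cluster, so [e] is inserted between them. /paopkitzuugdo/ → paopekitzuugedo.
Rule 3 (regressive voicing assimilation): /t/ precedes the voiced obstruent /z/, so it voices to [d] by assimilation. /paopekitzuugedo/ → paopekidzuugedo.
Rule 4 (final vowel raising): /o/ is a mid vowel in word-final position, so it raises to [u]. /paopekidzuugedo/ → paopekidzuugedu.

paopekidzuugedu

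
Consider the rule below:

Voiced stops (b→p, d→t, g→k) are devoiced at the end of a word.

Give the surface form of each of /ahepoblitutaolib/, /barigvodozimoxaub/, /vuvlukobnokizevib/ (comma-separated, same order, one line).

/ahepoblitutaolib/: /b/ is a voiced stop in word-final position, so it devoices to [p]. → [ahepoblitutaolip].
/barigvodozimoxaub/: /b/ is a voiced stop in word-final position, so it devoices to [p]. → [barigvodozimoxaup].
/vuvlukobnokizevib/: /b/ is a voiced stop in word-final position, so it devoices to [p]. → [vuvlukobnokizevip].

ahepoblitutaolip, barigvodozimoxaup, vuvlukobnokizevip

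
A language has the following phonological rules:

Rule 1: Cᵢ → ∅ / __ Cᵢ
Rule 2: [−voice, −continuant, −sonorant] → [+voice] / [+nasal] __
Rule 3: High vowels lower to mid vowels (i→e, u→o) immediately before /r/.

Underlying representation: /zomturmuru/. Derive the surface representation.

Rule 1 (degemination): no segment meets the environment; /zomturmuru/ is unchanged.
Rule 2 (post-nasal voicing): /t/ is a voiceless stop immediately after the nasal /m/, so it voices to [d]. /zomturmuru/ → zomdurmuru.
Rule 3 (pre-rhotic lowering): /u/ is a high vowel immediately before /r/, so it lowers to [o]. /u/ is a high vowel immediately before /r/, so it lowers to [o]. /zomdurmuru/ → zomdormoru.

zomdormoru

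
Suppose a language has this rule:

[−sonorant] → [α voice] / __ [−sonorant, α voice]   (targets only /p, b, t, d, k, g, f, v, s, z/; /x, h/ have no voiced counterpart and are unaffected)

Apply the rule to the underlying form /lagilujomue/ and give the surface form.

No segment of /lagilujomue/ meets the structural description of the rule, so the form surfaces unchanged.

lagilujomue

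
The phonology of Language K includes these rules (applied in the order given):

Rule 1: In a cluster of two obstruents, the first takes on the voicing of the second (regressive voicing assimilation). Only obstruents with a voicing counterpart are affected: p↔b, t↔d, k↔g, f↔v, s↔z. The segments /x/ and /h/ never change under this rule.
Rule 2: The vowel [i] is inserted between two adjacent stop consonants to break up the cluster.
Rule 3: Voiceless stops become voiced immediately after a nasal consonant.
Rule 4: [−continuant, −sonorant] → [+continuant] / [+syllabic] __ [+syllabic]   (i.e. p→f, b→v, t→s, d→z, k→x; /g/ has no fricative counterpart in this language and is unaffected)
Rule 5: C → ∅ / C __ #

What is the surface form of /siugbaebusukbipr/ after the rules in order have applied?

Rule 1 (regressive voicing assimilation): /k/ precedes the voiced obstruent /b/, so it voices to [g] by assimilation. /siugbaebusukbipr/ → siugbaebusugbipr.
Rule 2 (stop-cluster i-epenthesis): /g/ and /b/ form a stop–stop cluster, so [i] is inserted between them. /g/ and /b/ form a stop–stop cluster, so [i] is inserted between them. /siugbaebusugbipr/ → siugibaebusugibipr.
Rule 3 (post-nasal voicing): no segment meets the environment; /siugibaebusugibipr/ is unchanged.
Rule 4 (intervocalic spirantization): /b/ is a stop between vowels /i/ and /a/, so it spirantizes to the fricative [v]. /b/ is a stop between vowels /e/ and /u/, so it spirantizes to the fricative [v]. /b/ is a stop between vowels /i/ and /i/, so it spirantizes to the fricative [v]. /siugibaebusugibipr/ → siugivaevusugivipr.
Rule 5 (final cluster simplification): /r/ is the second consonant of a word-final cluster /pr/, so it deletes. /siugivaevusugivipr/ → siugivaevusugivip.

siugivaevusugivip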